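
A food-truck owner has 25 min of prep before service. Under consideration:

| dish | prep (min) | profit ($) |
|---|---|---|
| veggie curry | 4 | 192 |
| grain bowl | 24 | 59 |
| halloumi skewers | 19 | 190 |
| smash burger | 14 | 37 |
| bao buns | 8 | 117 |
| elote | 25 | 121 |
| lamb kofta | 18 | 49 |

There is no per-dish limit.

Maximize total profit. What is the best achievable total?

1152

Ranking by ratio (profit/min): veggie curry 48.00, bao buns 14.62, halloumi skewers 10.00.
6×veggie curry uses 24 of the 25 min and totals 1152.
The spare 1 min is too small for any remaining dish, and no exchange beats 1152.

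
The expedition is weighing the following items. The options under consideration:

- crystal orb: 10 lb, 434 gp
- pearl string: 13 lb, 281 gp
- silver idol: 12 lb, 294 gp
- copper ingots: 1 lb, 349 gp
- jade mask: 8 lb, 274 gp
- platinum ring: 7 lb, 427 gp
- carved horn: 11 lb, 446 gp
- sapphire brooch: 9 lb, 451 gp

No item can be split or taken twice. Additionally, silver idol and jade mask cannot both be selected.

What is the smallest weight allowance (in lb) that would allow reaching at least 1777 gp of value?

Look for the lowest-weight combination reaching 1777.
crystal orb + copper ingots + jade mask + platinum ring + sapphire brooch reaches 1935 using 35 lb.
Any bundle with less than 35 lb falls short of 1777.

35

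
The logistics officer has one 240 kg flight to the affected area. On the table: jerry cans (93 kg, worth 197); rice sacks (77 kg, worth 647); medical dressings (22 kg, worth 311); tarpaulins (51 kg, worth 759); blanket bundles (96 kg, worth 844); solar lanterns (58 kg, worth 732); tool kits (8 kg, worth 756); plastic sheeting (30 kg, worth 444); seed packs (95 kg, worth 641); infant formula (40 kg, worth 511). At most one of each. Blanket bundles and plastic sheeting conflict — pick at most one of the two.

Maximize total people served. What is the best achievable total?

Best packing: medical dressings + tarpaulins + solar lanterns + tool kits + plastic sheeting + infant formula — 209 kg, 3513 total.
Runner-up rice sacks + medical dressings + tarpaulins + tool kits + plastic sheeting + infant formula tops out at 3428.

3513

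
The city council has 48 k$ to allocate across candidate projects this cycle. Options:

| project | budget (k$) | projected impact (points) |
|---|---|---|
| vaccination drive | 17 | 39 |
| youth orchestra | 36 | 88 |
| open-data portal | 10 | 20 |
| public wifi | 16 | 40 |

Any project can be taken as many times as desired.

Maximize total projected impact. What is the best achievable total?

120

Taking 3×public wifi: 48 k$ used, 120 in projected impact.
Nothing else within 48 k$ beats 120.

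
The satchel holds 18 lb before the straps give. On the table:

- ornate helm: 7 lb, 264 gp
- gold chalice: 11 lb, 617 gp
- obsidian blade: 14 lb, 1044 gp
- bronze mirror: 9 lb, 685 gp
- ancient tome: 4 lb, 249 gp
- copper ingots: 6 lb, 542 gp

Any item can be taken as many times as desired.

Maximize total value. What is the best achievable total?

Ranking by ratio (value/lb): copper ingots 90.33, bronze mirror 76.11, obsidian blade 74.57.
3×copper ingots uses 18 of the 18 lb and totals 1626.
That's the maximum — no swap from here does better than 1626.

1626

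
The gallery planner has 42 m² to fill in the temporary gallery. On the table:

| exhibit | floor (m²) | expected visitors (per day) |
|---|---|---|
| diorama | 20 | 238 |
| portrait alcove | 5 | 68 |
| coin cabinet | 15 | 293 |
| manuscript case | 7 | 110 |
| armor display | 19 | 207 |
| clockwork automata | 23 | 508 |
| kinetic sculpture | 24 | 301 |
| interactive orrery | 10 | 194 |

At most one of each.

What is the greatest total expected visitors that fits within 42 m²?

812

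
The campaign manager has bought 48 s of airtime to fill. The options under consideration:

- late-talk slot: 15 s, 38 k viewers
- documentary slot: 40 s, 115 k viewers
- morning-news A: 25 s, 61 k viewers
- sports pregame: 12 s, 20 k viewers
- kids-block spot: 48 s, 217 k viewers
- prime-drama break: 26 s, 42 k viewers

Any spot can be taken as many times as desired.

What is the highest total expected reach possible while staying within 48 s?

217

The ratio ordering already packs tightly: kids-block spot, 48 s, 217.
No other feasible combination exceeds 217.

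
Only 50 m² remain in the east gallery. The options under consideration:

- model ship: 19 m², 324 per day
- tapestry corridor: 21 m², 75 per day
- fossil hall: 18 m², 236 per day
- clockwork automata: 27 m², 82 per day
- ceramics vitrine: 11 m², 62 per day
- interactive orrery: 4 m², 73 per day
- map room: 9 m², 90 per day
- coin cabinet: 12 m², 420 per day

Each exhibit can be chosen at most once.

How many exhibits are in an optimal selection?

3

The maximum expected visitors within 50 m² is 980.
One optimal bundle: model ship + fossil hall + coin cabinet (49 m²).
All optima have 3 exhibits.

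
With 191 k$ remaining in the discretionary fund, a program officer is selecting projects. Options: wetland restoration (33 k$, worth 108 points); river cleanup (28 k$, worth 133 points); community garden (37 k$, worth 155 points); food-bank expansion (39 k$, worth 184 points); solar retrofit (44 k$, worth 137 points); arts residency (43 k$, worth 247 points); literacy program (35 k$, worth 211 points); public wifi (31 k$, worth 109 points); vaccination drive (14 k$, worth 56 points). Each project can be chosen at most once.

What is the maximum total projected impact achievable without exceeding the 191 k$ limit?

940

Density check — literacy program 6.03, arts residency 5.74, river cleanup 4.75 are the best per k$.
Taking the top-ratio projects first gives river cleanup + community garden + food-bank expansion + arts residency + literacy program for 930 (182 k$).
Dropping community garden frees 37 k$; slotting in public wifi + vaccination drive (45 k$) lifts the total to 940 at 190 k$.
The closest alternative, river cleanup + community garden + food-bank expansion + arts residency + literacy program, reaches only 930.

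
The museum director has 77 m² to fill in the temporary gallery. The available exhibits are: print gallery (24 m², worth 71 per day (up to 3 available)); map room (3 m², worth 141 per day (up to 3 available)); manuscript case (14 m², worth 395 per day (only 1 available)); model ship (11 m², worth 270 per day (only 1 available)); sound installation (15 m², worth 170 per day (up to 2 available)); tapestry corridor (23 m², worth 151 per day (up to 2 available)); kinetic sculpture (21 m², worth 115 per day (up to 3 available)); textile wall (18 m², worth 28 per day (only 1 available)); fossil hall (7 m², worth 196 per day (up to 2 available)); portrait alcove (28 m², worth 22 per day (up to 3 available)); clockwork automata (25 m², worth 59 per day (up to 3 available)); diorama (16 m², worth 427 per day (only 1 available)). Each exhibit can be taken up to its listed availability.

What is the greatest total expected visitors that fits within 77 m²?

1936

Ranking by ratio (expected visitors/m²): map room 47.00, manuscript case 28.21, fossil hall 28.00.
Filling by ratio: 3×map room + manuscript case + model ship + 2×fossil hall + diorama for 1907, with 13 m² left unused.
Dropping map room frees 3 m²; slotting in sound installation (15 m²) lifts the total to 1936 at 76 m².
Every other selection either busts 77 m² or exceeds an availability limit or fails to beat 1936.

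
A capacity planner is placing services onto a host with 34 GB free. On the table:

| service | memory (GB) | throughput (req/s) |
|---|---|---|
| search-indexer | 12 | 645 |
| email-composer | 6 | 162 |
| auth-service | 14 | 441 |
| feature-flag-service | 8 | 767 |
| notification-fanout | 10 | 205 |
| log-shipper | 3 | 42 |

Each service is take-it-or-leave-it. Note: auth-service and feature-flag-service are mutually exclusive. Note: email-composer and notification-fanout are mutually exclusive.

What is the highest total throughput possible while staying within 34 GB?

1659

Ranking by ratio (throughput/GB): feature-flag-service 95.88, search-indexer 53.75, auth-service 31.50, email-composer 27.00.
Search-indexer + feature-flag-service + notification-fanout + log-shipper uses 33 of the 34 GB and totals 1659.
The closest alternative, search-indexer + feature-flag-service + notification-fanout, reaches only 1617.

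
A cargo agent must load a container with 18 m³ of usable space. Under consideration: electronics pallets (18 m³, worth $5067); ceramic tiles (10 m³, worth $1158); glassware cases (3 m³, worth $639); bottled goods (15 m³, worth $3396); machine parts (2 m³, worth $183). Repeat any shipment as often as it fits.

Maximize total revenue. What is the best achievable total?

5067

The ratio ordering already packs tightly: electronics pallets, 18 m³, 5067.
Every other selection either busts 18 m³ or fails to beat 5067.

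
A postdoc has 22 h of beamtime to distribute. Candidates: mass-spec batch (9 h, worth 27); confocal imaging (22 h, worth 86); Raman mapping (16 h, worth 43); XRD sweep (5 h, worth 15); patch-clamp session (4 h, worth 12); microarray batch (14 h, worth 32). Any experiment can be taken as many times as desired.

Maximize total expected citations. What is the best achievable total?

86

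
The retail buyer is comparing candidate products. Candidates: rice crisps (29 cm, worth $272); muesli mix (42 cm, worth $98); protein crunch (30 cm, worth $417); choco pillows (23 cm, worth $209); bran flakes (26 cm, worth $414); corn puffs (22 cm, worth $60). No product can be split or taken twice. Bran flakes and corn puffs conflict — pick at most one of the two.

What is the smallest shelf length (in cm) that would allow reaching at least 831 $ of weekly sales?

Minimise cm subject to total weekly sales ≥ 831.
Taking protein crunch + bran flakes gives 831 (≥ 831) for 56 cm.
Any bundle with less than 56 cm falls short of 831.

56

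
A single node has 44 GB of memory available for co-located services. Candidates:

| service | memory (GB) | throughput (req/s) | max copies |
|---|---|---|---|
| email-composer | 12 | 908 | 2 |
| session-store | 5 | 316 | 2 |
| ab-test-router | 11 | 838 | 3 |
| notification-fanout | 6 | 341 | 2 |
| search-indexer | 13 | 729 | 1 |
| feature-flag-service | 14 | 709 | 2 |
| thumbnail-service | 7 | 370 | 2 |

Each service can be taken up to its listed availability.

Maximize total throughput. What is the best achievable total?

3216

The ratio heuristic lands on 2×session-store + 3×ab-test-router (3146) but leaves 1 GB idle.
Replace ab-test-router with email-composer: the trade gains 70 net, giving 3216 at 44 GB.
Nothing else within 44 GB beats 3216.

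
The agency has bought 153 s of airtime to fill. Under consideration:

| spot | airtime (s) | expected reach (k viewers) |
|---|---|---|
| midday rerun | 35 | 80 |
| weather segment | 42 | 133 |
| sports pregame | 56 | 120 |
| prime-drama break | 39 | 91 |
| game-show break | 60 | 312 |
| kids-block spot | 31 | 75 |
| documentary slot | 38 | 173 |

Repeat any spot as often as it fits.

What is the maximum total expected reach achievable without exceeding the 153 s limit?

699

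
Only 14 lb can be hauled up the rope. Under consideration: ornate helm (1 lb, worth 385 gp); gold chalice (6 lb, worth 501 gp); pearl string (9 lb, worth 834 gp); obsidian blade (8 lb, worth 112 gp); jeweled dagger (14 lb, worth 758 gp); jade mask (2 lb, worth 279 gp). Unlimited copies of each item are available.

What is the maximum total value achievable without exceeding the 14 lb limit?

5390

By value per lb: ornate helm 385.00, jade mask 139.50, pearl string 92.67, gold chalice 83.50 lead.
14×ornate helm uses 14 of the 14 lb and totals 5390.
That's the maximum — no swap from here does better than 5390.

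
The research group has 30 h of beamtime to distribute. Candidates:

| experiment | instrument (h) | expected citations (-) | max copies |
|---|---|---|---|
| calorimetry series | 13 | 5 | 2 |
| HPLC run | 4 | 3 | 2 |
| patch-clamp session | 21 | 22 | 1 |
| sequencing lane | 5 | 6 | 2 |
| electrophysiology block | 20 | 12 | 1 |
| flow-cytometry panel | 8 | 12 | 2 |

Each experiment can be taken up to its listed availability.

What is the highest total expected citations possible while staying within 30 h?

HPLC run + 2×sequencing lane + 2×flow-cytometry panel uses 30 of the 30 h and totals 39.
No other feasible combination exceeds 39.

39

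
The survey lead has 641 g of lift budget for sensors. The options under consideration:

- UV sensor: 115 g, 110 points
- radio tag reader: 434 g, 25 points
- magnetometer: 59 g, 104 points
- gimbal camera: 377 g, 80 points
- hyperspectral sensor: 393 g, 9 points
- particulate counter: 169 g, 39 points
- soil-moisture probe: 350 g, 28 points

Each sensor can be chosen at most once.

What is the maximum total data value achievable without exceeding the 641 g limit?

Density check — magnetometer 1.76, UV sensor 0.96, particulate counter 0.23, gimbal camera 0.21 are the best per g.
Filling by ratio: UV sensor + magnetometer + particulate counter for 253, with 298 g left unused.
Dropping particulate counter frees 169 g; slotting in gimbal camera (377 g) lifts the total to 294 at 551 g.
Next best is UV sensor + magnetometer + particulate counter at 253 (343 g) — short by 41.

294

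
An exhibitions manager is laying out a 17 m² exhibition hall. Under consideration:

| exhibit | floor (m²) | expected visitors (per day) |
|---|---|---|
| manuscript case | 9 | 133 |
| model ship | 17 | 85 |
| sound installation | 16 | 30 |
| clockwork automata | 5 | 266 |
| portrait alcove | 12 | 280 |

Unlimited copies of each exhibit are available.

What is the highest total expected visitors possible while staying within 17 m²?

798

Density check — clockwork automata 53.20, portrait alcove 23.33, manuscript case 14.78 are the best per m².
3×clockwork automata uses 15 of the 17 m² and totals 798.
No other feasible combination exceeds 798.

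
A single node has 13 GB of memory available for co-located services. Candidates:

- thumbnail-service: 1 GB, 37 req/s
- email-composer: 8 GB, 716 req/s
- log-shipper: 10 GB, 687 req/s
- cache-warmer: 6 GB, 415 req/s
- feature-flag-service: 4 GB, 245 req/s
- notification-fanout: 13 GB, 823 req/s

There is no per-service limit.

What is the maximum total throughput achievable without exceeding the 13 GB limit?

998

Density check — email-composer 89.50, cache-warmer 69.17, log-shipper 68.70 are the best per GB.
Best packing: thumbnail-service + email-composer + feature-flag-service — 13 GB, 998 total.
Nothing else within 13 GB beats 998.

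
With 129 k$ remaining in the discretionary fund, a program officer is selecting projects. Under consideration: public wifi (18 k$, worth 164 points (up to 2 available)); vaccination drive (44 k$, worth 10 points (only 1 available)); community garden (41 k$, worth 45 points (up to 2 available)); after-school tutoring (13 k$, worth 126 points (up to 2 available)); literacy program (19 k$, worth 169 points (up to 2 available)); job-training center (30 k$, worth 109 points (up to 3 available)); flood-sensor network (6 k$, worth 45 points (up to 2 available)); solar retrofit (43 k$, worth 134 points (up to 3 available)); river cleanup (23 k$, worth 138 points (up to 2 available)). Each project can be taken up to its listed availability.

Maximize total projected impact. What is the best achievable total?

1101

Greedy by ratio would take 2×public wifi + 2×after-school tutoring + 2×literacy program + 2×flood-sensor network: 112 k$ used, total 1008.
The 6 k$ tied up in flood-sensor network is better spent on river cleanup — total rises to 1101 (129 k$).
No other feasible combination exceeds 1101.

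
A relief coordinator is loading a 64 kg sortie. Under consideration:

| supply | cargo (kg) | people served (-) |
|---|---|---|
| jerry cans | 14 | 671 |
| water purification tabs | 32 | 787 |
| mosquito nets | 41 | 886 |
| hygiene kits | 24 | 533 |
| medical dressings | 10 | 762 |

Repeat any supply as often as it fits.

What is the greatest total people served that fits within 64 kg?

Ranking by ratio (people served/kg): medical dressings 76.20, jerry cans 47.93, water purification tabs 24.59.
The ratio ordering already packs tightly: 6×medical dressings, 60 kg, 4572.
Every other selection either busts 64 kg or fails to beat 4572.

4572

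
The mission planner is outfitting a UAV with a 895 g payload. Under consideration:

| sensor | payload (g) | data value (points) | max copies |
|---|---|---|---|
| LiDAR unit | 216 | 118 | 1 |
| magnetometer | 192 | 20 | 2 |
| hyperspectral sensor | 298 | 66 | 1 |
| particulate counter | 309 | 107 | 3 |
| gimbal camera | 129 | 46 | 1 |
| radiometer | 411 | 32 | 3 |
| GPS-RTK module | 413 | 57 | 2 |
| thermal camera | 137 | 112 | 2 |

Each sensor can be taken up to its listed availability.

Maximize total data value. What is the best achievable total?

449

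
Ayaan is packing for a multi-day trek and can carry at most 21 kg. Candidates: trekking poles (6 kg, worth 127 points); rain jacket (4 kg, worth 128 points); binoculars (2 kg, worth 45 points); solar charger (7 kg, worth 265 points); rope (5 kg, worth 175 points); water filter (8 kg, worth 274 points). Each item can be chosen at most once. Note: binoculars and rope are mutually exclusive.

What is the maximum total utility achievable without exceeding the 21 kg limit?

714

Taking solar charger + rope + water filter: 20 kg used, 714 in utility.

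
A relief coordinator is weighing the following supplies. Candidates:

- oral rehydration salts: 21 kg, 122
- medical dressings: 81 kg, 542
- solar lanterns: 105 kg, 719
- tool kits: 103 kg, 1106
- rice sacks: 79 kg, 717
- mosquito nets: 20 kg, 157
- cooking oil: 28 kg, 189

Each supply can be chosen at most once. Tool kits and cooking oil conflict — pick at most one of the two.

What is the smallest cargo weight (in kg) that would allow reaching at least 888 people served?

103

Look for the lowest-cargo combination reaching 888.
tool kits reaches 1106 using 103 kg.
No combination under 103 kg hits 888.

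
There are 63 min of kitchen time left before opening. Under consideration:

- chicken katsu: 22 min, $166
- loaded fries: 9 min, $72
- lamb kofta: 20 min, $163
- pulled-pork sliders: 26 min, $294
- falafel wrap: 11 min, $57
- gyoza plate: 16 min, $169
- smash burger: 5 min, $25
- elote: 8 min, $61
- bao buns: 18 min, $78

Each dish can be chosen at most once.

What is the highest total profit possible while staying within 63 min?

Lamb kofta + pulled-pork sliders + gyoza plate uses 62 of the 63 min and totals 626.

626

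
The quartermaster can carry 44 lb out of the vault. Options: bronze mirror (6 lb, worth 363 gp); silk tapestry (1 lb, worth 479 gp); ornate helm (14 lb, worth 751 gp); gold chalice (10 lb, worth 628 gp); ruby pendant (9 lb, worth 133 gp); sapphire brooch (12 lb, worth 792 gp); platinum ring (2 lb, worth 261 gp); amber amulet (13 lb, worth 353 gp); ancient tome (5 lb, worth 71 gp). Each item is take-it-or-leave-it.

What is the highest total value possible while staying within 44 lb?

3013

Taking the top-ratio items first gives bronze mirror + silk tapestry + gold chalice + sapphire brooch + platinum ring + amber amulet for 2876 (44 lb).
Replace platinum ring and amber amulet with ornate helm: the trade gains 137 net, giving 3013 at 43 lb.
The closest alternative, silk tapestry + ornate helm + gold chalice + sapphire brooch + platinum ring + ancient tome, reaches only 2982.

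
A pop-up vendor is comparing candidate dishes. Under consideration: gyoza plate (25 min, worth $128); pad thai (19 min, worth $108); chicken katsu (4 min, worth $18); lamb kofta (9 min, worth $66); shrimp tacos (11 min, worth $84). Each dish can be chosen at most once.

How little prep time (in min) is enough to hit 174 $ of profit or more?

Look for the lowest-prep combination reaching 174.
Taking pad thai + lamb kofta gives 174 (≥ 174) for 28 min.
Any bundle with less than 28 min falls short of 174.

28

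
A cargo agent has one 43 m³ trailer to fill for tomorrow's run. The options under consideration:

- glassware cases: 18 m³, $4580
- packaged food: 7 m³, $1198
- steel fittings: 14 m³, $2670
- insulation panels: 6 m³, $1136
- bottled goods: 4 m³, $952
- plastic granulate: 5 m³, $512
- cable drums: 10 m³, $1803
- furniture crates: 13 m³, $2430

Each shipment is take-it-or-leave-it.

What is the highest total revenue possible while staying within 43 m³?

9400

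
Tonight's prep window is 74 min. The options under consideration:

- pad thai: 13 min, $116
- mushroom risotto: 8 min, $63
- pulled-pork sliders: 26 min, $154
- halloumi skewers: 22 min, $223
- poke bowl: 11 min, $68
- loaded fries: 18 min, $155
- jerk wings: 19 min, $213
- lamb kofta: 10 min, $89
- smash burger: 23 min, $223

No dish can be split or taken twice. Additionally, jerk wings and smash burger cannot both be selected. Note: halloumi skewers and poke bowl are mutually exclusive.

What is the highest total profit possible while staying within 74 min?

707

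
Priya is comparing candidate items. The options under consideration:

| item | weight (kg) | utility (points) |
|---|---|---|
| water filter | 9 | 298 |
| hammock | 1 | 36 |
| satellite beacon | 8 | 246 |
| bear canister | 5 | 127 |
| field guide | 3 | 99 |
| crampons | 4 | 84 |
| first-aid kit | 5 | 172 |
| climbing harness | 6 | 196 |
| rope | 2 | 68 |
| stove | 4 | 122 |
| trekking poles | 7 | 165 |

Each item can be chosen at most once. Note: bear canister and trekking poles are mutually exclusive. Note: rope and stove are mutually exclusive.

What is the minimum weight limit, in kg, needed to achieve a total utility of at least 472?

14

Need the lightest bundle worth ≥ 472.
hammock + first-aid kit + climbing harness + rope reaches 472 using 14 kg.
Below 14 kg the best achievable stays under 472.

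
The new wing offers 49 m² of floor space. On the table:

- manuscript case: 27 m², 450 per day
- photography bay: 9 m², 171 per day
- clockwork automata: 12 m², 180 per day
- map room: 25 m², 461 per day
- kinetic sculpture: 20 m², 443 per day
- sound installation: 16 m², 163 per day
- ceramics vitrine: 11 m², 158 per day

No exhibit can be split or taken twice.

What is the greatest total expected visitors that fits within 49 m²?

Taking the top-ratio exhibits first gives photography bay + clockwork automata + kinetic sculpture for 794 (41 m²).
Replace photography bay and clockwork automata with map room: the trade gains 110 net, giving 904 at 45 m².
Every other selection either busts 49 m² or fails to beat 904.

904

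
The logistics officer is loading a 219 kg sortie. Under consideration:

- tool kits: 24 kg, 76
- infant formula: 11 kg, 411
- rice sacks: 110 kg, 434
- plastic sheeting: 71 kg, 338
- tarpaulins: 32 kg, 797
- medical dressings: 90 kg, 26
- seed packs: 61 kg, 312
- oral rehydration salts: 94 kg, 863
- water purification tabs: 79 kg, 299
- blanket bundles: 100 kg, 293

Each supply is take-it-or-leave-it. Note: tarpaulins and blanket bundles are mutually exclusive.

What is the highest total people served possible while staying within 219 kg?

Greedy by ratio would take infant formula + tarpaulins + seed packs + oral rehydration salts: 198 kg used, total 2383.
Replace seed packs with plastic sheeting: the trade gains 26 net, giving 2409 at 208 kg.

2409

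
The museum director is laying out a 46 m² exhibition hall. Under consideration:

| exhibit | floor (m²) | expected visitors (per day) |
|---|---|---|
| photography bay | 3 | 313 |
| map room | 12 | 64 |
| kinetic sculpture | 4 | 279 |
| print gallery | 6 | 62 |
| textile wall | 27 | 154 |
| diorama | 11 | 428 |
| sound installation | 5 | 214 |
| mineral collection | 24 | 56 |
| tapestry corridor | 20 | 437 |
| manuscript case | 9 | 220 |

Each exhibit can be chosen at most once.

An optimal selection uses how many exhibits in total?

Optimal total is 1671.
photography bay + kinetic sculpture + diorama + sound installation + tapestry corridor hits 1671 at 43 m².
All optima have 5 exhibits.

5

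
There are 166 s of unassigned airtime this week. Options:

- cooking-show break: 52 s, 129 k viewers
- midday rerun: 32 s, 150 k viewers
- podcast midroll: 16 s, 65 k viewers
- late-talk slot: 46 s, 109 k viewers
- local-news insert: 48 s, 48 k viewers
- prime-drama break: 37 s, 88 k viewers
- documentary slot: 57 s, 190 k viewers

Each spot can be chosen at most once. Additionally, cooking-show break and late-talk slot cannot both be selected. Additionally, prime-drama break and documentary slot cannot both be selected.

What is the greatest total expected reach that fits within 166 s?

Best packing: cooking-show break + midday rerun + podcast midroll + documentary slot — 157 s, 534 total.
No other feasible combination exceeds 534.

534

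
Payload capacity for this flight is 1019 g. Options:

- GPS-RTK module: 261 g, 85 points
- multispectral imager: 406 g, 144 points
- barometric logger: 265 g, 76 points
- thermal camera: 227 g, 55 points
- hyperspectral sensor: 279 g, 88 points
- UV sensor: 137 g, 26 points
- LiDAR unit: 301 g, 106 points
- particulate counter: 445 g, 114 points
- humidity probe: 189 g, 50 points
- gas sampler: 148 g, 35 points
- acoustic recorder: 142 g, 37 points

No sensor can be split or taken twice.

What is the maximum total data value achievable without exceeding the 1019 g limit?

338

A density-first pass picks GPS-RTK module + multispectral imager + LiDAR unit — 335 at 968 g.
Replace GPS-RTK module with hyperspectral sensor: the trade gains 3 net, giving 338 at 986 g.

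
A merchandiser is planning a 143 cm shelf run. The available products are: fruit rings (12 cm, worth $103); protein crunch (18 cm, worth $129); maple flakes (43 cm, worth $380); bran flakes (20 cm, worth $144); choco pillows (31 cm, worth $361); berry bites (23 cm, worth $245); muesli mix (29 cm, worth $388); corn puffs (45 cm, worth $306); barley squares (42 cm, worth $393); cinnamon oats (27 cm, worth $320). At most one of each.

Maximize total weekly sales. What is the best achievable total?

1565

A density-first pass picks fruit rings + bran flakes + choco pillows + berry bites + muesli mix + cinnamon oats — 1561 at 142 cm.
The 43 cm tied up in bran flakes and berry bites is better spent on barley squares — total rises to 1565 (141 cm).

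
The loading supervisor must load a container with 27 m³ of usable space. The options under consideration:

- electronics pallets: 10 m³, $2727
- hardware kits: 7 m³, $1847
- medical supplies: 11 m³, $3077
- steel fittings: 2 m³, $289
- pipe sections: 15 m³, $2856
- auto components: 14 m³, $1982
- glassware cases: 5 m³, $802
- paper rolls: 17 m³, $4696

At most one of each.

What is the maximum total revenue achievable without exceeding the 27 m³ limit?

The ratio heuristic lands on electronics pallets + medical supplies + glassware cases (6606) but leaves 1 m³ idle.
Dropping medical supplies and glassware cases frees 16 m³; slotting in paper rolls (17 m³) lifts the total to 7423 at 27 m³.
Next best is hardware kits + steel fittings + paper rolls at 6832 (26 m³) — short by 591.

7423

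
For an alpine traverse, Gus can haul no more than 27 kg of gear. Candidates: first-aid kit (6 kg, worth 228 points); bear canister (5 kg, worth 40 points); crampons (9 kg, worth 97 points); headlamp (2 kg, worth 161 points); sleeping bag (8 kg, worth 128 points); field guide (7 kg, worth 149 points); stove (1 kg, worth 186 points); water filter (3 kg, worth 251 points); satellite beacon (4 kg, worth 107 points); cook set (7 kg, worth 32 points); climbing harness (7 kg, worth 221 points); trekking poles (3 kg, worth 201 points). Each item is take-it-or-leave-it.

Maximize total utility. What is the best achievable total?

The ratio ordering already packs tightly: first-aid kit + headlamp + stove + water filter + satellite beacon + climbing harness + trekking poles, 26 kg, 1355.
No other feasible combination exceeds 1355.

1355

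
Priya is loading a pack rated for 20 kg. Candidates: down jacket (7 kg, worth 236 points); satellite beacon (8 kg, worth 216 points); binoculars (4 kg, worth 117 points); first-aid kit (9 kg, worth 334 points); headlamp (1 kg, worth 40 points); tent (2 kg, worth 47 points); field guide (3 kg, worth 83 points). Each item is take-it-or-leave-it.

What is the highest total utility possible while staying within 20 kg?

693

Taking down jacket + first-aid kit + headlamp + field guide: 20 kg used, 693 in utility.
The closest alternative, down jacket + binoculars + first-aid kit, reaches only 687.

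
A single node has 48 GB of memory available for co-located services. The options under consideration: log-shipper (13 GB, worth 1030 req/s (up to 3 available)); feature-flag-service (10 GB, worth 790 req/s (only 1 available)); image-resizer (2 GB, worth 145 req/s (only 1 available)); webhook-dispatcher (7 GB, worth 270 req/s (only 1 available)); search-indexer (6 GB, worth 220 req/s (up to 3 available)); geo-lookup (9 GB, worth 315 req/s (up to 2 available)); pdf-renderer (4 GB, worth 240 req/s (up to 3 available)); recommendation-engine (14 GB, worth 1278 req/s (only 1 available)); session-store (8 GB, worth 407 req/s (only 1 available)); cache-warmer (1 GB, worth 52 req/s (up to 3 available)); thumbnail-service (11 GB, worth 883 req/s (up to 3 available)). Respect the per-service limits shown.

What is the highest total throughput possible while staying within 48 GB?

A density-first pass picks recommendation-engine + cache-warmer + 3×thumbnail-service — 3979 at 48 GB.
Dropping cache-warmer and 2×thumbnail-service frees 23 GB; slotting in log-shipper + feature-flag-service (23 GB) lifts the total to 3981 at 48 GB.
That's the maximum — no swap from here does better than 3981.

3981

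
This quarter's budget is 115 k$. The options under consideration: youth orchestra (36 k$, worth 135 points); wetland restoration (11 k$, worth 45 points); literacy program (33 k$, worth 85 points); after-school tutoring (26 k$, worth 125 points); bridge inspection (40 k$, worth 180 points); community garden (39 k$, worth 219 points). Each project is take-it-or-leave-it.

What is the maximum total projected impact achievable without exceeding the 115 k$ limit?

534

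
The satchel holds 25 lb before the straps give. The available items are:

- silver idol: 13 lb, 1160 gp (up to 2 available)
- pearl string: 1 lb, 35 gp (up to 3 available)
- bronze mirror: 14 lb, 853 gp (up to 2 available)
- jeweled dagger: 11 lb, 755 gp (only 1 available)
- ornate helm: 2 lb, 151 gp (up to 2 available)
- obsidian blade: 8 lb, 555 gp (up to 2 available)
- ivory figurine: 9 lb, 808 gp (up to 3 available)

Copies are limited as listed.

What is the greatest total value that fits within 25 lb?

2154

Ranking by ratio (value/lb): ivory figurine 89.78, silver idol 89.23, ornate helm 75.50, obsidian blade 69.38.
Greedy by ratio would take 3×pearl string + 2×ornate helm + 2×ivory figurine: 25 lb used, total 2023.
Replace 2×pearl string and ornate helm and ivory figurine with silver idol: the trade gains 131 net, giving 2154 at 25 lb.
No other feasible combination exceeds 2154.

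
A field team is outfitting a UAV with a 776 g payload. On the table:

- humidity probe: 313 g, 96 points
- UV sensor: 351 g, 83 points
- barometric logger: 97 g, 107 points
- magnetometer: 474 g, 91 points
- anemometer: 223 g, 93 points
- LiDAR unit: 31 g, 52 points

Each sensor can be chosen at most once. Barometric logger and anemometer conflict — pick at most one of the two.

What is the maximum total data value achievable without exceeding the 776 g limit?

Taking humidity probe + UV sensor + barometric logger: 761 g used, 286 in data value.

286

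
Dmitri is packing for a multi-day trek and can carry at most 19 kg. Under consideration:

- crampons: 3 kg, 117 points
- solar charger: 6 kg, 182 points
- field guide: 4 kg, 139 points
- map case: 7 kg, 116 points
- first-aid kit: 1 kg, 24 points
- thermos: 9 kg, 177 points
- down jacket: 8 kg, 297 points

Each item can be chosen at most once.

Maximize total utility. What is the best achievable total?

642

By utility per kg: crampons 39.00, down jacket 37.12, field guide 34.75, solar charger 30.33 lead.
Taking the top-ratio items first gives crampons + field guide + first-aid kit + down jacket for 577 (16 kg).
Replace crampons with solar charger: the trade gains 65 net, giving 642 at 19 kg.
An exhaustive check of the 128 subsets confirms 642.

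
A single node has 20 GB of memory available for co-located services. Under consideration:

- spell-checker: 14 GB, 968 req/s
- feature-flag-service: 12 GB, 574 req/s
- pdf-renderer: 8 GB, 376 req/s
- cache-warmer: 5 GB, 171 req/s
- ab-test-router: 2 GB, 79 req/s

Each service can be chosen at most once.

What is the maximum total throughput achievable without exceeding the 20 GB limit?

1139

Filling by ratio: spell-checker + ab-test-router for 1047, with 4 GB left unused.
Replace ab-test-router with cache-warmer: the trade gains 92 net, giving 1139 at 19 GB.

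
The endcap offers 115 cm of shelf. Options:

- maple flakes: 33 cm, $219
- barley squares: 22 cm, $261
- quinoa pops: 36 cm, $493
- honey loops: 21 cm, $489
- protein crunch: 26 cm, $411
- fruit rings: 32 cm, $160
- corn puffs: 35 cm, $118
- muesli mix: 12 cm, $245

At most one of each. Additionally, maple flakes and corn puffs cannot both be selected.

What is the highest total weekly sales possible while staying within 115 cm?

By weekly sales per cm: honey loops 23.29, muesli mix 20.42, protein crunch 15.81 lead.
Taking the top-ratio products first gives quinoa pops + honey loops + protein crunch + muesli mix for 1638 (95 cm).
The 12 cm tied up in muesli mix is better spent on barley squares — total rises to 1654 (105 cm).

1654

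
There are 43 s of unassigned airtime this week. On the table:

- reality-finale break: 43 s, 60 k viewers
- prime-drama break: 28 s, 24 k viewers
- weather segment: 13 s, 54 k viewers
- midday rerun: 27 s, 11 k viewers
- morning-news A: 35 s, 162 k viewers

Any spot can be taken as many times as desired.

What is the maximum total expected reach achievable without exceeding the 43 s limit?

162

Taking 3×weather segment: 39 s used, 162 in expected reach.
The spare 4 s is too small for any remaining spot, and no exchange beats 162.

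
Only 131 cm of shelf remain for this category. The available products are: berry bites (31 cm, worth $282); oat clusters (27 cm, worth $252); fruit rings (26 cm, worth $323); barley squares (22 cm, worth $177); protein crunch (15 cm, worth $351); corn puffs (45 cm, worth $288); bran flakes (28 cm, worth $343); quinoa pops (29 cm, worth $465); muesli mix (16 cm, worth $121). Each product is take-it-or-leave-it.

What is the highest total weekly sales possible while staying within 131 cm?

1764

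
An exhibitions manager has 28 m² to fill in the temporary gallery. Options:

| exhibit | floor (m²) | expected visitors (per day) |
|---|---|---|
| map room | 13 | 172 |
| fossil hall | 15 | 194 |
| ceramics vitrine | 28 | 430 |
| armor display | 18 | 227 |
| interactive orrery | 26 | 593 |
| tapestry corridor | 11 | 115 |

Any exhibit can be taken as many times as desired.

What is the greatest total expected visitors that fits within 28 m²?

Taking interactive orrery: 26 m² used, 593 in expected visitors.
Nothing else within 28 m² beats 593.

593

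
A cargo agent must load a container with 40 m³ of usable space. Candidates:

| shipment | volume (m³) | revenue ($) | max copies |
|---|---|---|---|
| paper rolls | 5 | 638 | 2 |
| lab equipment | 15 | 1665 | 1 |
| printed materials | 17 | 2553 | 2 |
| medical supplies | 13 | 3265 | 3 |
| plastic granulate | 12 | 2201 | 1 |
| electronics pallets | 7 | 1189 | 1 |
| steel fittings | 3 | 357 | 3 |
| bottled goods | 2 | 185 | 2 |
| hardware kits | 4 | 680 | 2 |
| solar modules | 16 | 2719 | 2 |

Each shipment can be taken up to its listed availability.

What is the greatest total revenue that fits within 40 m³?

9795

By revenue per m³: medical supplies 251.15, plastic granulate 183.42, hardware kits 170.00, solar modules 169.94 lead.
Best packing: 3×medical supplies — 39 m³, 9795 total.
That's the maximum — no swap from here does better than 9795.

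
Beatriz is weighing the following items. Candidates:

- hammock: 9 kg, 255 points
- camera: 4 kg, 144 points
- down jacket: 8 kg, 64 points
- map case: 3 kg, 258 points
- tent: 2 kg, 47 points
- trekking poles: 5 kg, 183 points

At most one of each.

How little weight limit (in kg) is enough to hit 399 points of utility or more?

7

Need the lightest bundle worth ≥ 399.
Taking camera + map case gives 402 (≥ 399) for 7 kg.
Below 7 kg the best achievable stays under 399.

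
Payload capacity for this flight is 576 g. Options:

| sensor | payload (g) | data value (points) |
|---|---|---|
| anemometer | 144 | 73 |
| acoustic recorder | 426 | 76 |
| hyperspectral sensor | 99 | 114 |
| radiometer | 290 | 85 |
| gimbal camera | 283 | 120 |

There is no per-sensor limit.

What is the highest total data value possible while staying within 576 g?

570

5×hyperspectral sensor uses 495 of the 576 g and totals 570.
No other feasible combination exceeds 570.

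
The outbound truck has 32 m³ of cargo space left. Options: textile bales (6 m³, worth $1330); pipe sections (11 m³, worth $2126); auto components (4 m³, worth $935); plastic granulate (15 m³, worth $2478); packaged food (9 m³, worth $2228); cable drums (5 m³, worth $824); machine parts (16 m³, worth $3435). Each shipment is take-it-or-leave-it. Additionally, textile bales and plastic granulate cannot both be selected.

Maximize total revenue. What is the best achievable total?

6993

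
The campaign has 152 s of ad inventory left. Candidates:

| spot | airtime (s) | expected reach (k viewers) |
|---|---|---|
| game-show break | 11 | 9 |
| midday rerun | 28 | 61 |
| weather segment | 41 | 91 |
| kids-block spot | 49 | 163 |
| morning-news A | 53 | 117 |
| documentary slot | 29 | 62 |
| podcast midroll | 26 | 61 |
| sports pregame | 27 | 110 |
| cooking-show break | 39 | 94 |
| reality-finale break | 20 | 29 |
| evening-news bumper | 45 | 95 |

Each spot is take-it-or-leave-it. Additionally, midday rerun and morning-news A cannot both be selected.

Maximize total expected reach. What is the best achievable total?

Density check — sports pregame 4.07, kids-block spot 3.33, cooking-show break 2.41, podcast midroll 2.35 are the best per s.
Best packing: game-show break + kids-block spot + podcast midroll + sports pregame + cooking-show break — 152 s, 437 total.
The closest alternative, kids-block spot + documentary slot + sports pregame + evening-news bumper, reaches only 430.

437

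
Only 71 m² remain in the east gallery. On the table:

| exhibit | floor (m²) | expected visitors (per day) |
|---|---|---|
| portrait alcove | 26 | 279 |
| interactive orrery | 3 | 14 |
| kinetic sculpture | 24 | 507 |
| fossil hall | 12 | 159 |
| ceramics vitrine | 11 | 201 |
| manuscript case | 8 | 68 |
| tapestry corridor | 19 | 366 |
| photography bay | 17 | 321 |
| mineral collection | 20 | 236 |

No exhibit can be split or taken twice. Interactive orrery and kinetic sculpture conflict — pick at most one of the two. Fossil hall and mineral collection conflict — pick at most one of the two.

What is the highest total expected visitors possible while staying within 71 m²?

Taking kinetic sculpture + ceramics vitrine + tapestry corridor + photography bay: 71 m² used, 1395 in expected visitors.
Runner-up kinetic sculpture + manuscript case + tapestry corridor + photography bay tops out at 1262.

1395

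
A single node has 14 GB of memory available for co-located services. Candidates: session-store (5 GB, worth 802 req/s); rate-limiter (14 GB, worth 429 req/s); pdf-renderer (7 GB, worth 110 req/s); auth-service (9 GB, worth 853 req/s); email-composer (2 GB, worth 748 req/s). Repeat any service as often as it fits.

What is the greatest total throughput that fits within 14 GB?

5236

7×email-composer uses 14 of the 14 GB and totals 5236.
Nothing else within 14 GB beats 5236.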